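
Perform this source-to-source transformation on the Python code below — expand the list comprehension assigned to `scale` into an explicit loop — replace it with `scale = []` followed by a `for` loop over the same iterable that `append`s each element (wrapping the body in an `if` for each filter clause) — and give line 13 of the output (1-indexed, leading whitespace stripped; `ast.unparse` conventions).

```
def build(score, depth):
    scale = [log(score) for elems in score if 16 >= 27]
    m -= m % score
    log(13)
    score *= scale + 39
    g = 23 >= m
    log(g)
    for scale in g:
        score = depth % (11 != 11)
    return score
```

return score

Transformed code:
def build(score, depth):
    scale = []
    for elems in score:
        if 16 >= 27:
            scale.append(log(score))
    m -= m % score
    log(13)
    score *= scale + 39
    g = 23 >= m
    log(g)
    for scale in g:
        score = depth % (11 != 11)
    return score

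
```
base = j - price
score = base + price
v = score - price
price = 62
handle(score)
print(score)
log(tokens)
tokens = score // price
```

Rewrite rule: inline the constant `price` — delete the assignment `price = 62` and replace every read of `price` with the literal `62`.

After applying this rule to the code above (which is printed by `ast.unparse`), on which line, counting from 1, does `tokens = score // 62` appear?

7

Transformed code:
base = j - 62
score = base + 62
v = score - 62
handle(score)
print(score)
log(tokens)
tokens = score // 62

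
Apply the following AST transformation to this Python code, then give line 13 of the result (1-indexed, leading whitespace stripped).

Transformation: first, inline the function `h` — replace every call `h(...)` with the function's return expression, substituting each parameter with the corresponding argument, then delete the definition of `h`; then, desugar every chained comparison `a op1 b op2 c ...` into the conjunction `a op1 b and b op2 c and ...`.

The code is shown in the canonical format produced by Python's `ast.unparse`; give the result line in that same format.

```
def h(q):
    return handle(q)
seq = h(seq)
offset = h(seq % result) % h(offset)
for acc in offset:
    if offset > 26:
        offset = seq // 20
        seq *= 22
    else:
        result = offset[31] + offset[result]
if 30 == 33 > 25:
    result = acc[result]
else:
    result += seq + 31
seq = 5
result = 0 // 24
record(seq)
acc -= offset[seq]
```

Transformed code:
seq = handle(seq)
offset = handle(seq % result) % handle(offset)
for acc in offset:
    if offset > 26:
        offset = seq // 20
        seq *= 22
    else:
        result = offset[31] + offset[result]
if 30 == 33 and 33 > 25:
    result = acc[result]
else:
    result += seq + 31
seq = 5
result = 0 // 24
record(seq)
acc -= offset[seq]

seq = 5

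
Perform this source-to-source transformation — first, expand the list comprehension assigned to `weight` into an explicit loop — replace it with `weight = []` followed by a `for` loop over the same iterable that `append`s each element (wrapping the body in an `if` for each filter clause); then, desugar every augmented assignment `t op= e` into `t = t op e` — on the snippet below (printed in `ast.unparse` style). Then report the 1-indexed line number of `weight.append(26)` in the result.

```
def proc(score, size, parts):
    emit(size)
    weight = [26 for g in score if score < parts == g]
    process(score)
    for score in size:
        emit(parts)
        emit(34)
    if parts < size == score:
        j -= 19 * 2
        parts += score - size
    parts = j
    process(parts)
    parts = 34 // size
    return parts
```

6

Transformed code:
def proc(score, size, parts):
    emit(size)
    weight = []
    for g in score:
        if score < parts == g:
            weight.append(26)
    process(score)
    for score in size:
        emit(parts)
        emit(34)
    if parts < size == score:
        j = j - 19 * 2
        parts = parts + (score - size)
    parts = j
    process(parts)
    parts = 34 // size
    return parts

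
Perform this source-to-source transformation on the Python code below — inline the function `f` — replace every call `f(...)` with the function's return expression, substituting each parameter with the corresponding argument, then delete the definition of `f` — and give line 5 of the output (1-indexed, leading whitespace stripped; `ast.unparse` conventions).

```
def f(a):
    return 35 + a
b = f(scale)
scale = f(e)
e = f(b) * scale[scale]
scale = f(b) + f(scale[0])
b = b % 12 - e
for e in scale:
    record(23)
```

Transformed code:
b = 35 + scale
scale = 35 + e
e = (35 + b) * scale[scale]
scale = 35 + b + (35 + scale[0])
b = b % 12 - e
for e in scale:
    record(23)

b = b % 12 - e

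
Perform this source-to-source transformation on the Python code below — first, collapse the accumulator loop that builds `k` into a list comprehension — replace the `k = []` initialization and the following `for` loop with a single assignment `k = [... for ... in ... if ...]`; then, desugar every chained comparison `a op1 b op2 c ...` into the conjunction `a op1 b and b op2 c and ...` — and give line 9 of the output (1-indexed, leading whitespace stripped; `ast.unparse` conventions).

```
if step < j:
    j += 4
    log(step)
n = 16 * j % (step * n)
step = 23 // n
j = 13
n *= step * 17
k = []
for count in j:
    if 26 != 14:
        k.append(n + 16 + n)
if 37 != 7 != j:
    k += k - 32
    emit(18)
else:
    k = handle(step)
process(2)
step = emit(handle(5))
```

Transformed code:
if step < j:
    j += 4
    log(step)
n = 16 * j % (step * n)
step = 23 // n
j = 13
n *= step * 17
k = [n + 16 + n for count in j if 26 != 14]
if 37 != 7 and 7 != j:
    k += k - 32
    emit(18)
else:
    k = handle(step)
process(2)
step = emit(handle(5))

if 37 != 7 and 7 != j:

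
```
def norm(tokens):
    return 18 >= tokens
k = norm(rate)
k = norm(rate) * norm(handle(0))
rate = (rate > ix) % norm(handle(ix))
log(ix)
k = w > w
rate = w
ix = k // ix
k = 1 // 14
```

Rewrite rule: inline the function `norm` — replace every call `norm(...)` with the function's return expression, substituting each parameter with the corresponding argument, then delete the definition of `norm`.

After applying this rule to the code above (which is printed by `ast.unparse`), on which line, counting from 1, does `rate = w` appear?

Transformed code:
k = 18 >= rate
k = (18 >= rate) * (18 >= handle(0))
rate = (rate > ix) % (18 >= handle(ix))
log(ix)
k = w > w
rate = w
ix = k // ix
k = 1 // 14

6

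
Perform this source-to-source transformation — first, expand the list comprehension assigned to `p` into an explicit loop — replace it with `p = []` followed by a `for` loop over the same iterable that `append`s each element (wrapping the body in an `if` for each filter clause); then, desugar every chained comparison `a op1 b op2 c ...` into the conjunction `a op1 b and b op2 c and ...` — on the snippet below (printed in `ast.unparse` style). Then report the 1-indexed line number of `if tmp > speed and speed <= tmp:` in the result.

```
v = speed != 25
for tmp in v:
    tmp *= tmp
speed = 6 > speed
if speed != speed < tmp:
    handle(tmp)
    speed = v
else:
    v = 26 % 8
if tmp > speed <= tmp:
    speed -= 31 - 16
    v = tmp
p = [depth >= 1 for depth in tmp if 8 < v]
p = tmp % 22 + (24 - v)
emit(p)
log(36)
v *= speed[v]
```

10

Transformed code:
v = speed != 25
for tmp in v:
    tmp *= tmp
speed = 6 > speed
if speed != speed and speed < tmp:
    handle(tmp)
    speed = v
else:
    v = 26 % 8
if tmp > speed and speed <= tmp:
    speed -= 31 - 16
    v = tmp
p = []
for depth in tmp:
    if 8 < v:
        p.append(depth >= 1)
p = tmp % 22 + (24 - v)
emit(p)
log(36)
v *= speed[v]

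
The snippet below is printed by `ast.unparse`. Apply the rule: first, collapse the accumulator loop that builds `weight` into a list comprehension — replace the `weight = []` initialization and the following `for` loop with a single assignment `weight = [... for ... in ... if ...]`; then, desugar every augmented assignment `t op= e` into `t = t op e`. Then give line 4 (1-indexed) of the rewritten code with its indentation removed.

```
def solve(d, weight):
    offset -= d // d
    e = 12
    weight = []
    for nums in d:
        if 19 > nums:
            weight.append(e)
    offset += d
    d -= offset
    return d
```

Transformed code:
def solve(d, weight):
    offset = offset - d // d
    e = 12
    weight = [e for nums in d if 19 > nums]
    offset = offset + d
    d = d - offset
    return d

weight = [e for nums in d if 19 > nums]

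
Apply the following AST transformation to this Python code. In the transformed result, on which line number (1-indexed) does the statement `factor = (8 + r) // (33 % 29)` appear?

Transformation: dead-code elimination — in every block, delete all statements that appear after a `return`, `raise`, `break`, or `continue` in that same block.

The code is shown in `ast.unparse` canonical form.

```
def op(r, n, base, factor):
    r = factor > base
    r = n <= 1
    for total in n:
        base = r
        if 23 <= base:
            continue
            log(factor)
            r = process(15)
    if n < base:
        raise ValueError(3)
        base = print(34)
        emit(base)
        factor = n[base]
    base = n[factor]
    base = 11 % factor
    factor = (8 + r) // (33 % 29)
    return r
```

Transformed code:
def op(r, n, base, factor):
    r = factor > base
    r = n <= 1
    for total in n:
        base = r
        if 23 <= base:
            continue
    if n < base:
        raise ValueError(3)
    base = n[factor]
    base = 11 % factor
    factor = (8 + r) // (33 % 29)
    return r

12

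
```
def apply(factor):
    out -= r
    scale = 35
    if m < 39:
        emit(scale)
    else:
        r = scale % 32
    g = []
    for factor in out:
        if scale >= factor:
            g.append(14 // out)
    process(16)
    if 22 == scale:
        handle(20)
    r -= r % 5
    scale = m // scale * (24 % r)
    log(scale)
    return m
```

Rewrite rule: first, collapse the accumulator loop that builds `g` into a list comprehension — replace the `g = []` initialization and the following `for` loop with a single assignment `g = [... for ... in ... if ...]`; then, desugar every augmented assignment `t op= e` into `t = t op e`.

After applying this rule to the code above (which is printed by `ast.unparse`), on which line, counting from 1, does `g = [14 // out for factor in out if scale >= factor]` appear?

Transformed code:
def apply(factor):
    out = out - r
    scale = 35
    if m < 39:
        emit(scale)
    else:
        r = scale % 32
    g = [14 // out for factor in out if scale >= factor]
    process(16)
    if 22 == scale:
        handle(20)
    r = r - r % 5
    scale = m // scale * (24 % r)
    log(scale)
    return m

8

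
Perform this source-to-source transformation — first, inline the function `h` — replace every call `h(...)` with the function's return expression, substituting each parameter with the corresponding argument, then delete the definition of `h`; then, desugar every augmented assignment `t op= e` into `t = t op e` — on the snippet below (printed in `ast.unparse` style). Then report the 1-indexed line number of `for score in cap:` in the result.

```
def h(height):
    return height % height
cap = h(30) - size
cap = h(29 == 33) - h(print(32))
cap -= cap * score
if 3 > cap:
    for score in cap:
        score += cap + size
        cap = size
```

Transformed code:
cap = 30 % 30 - size
cap = (29 == 33) % (29 == 33) - print(32) % print(32)
cap = cap - cap * score
if 3 > cap:
    for score in cap:
        score = score + (cap + size)
        cap = size

5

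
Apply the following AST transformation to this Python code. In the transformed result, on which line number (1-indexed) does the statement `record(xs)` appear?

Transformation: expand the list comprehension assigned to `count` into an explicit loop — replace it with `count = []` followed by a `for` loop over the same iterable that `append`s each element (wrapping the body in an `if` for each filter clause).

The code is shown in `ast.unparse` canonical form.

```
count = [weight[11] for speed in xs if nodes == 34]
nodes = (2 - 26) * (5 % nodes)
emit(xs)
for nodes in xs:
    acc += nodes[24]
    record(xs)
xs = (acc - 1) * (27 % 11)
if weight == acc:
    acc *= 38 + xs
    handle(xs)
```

9

Transformed code:
count = []
for speed in xs:
    if nodes == 34:
        count.append(weight[11])
nodes = (2 - 26) * (5 % nodes)
emit(xs)
for nodes in xs:
    acc += nodes[24]
    record(xs)
xs = (acc - 1) * (27 % 11)
if weight == acc:
    acc *= 38 + xs
    handle(xs)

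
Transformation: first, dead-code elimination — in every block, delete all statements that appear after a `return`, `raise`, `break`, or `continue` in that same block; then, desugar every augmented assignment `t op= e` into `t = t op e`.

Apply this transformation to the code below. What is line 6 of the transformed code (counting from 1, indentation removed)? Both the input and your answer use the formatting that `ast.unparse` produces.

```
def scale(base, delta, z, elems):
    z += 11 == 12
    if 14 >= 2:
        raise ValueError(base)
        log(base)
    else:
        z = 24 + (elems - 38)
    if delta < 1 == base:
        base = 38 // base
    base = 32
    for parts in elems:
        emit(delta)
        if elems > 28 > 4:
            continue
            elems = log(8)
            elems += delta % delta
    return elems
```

z = 24 + (elems - 38)

Transformed code:
def scale(base, delta, z, elems):
    z = z + (11 == 12)
    if 14 >= 2:
        raise ValueError(base)
    else:
        z = 24 + (elems - 38)
    if delta < 1 == base:
        base = 38 // base
    base = 32
    for parts in elems:
        emit(delta)
        if elems > 28 > 4:
            continue
    return elems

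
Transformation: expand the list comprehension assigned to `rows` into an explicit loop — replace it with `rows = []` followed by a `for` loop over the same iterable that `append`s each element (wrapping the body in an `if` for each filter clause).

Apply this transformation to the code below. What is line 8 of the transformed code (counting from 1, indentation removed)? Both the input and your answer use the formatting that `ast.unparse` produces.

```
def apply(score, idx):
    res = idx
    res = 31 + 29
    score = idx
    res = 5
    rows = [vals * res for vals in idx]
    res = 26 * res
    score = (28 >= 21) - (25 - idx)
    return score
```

Transformed code:
def apply(score, idx):
    res = idx
    res = 31 + 29
    score = idx
    res = 5
    rows = []
    for vals in idx:
        rows.append(vals * res)
    res = 26 * res
    score = (28 >= 21) - (25 - idx)
    return score

rows.append(vals * res)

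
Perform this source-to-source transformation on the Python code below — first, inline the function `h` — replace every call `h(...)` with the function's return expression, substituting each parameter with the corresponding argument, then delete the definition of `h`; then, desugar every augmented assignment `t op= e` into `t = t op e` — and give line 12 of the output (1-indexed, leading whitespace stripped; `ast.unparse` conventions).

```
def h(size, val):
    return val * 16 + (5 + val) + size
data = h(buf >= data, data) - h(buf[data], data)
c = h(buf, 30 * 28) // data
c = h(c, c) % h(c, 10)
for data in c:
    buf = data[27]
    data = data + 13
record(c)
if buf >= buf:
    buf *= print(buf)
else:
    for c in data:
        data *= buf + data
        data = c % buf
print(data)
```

data = data * (buf + data)

Transformed code:
data = data * 16 + (5 + data) + (buf >= data) - (data * 16 + (5 + data) + buf[data])
c = (30 * 28 * 16 + (5 + 30 * 28) + buf) // data
c = (c * 16 + (5 + c) + c) % (10 * 16 + (5 + 10) + c)
for data in c:
    buf = data[27]
    data = data + 13
record(c)
if buf >= buf:
    buf = buf * print(buf)
else:
    for c in data:
        data = data * (buf + data)
        data = c % buf
print(data)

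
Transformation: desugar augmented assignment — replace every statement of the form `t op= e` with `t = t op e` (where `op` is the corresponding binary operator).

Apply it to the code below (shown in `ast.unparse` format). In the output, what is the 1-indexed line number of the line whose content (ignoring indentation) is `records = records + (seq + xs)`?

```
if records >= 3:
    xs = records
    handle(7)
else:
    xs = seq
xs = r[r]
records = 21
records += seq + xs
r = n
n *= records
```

8

Transformed code:
if records >= 3:
    xs = records
    handle(7)
else:
    xs = seq
xs = r[r]
records = 21
records = records + (seq + xs)
r = n
n = n * records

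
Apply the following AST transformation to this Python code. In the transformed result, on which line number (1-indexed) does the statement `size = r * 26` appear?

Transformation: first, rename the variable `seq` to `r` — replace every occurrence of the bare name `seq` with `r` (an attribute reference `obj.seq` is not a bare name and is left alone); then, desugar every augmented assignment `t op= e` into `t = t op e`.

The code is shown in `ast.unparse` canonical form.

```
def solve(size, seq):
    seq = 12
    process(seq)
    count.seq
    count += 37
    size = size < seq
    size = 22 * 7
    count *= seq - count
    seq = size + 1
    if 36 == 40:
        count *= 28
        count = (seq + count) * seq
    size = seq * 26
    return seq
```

13

Transformed code:
def solve(size, r):
    r = 12
    process(r)
    count.seq
    count = count + 37
    size = size < r
    size = 22 * 7
    count = count * (r - count)
    r = size + 1
    if 36 == 40:
        count = count * 28
        count = (r + count) * r
    size = r * 26
    return r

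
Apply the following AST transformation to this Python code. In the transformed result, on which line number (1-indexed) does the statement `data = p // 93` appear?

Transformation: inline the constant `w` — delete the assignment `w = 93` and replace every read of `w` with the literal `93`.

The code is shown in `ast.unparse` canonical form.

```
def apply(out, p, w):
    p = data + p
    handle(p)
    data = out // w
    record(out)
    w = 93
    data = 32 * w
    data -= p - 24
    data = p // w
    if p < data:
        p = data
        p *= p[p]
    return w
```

8

Transformed code:
def apply(out, p, w):
    p = data + p
    handle(p)
    data = out // 93
    record(out)
    data = 32 * 93
    data -= p - 24
    data = p // 93
    if p < data:
        p = data
        p *= p[p]
    return 93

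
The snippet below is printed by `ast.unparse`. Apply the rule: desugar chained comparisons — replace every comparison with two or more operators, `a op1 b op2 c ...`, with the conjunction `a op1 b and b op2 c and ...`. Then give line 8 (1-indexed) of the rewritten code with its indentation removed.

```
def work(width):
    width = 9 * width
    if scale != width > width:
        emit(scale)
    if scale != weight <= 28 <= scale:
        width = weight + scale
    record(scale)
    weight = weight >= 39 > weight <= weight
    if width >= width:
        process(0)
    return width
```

weight = weight >= 39 and 39 > weight and (weight <= weight)

Transformed code:
def work(width):
    width = 9 * width
    if scale != width and width > width:
        emit(scale)
    if scale != weight and weight <= 28 and (28 <= scale):
        width = weight + scale
    record(scale)
    weight = weight >= 39 and 39 > weight and (weight <= weight)
    if width >= width:
        process(0)
    return width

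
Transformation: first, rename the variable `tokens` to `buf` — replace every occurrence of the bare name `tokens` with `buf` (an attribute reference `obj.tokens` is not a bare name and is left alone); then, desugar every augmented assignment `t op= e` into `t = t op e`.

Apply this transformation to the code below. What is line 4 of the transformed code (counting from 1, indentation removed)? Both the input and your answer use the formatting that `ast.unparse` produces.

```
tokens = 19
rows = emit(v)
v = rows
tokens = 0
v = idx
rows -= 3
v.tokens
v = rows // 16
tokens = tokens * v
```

buf = 0

Transformed code:
buf = 19
rows = emit(v)
v = rows
buf = 0
v = idx
rows = rows - 3
v.tokens
v = rows // 16
buf = buf * v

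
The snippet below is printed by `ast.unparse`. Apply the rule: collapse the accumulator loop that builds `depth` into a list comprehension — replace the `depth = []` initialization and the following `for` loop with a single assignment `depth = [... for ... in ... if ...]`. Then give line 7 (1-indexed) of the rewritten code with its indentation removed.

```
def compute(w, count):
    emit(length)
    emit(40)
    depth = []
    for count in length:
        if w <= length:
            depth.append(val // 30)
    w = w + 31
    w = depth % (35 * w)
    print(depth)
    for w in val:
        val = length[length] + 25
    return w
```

print(depth)

Transformed code:
def compute(w, count):
    emit(length)
    emit(40)
    depth = [val // 30 for count in length if w <= length]
    w = w + 31
    w = depth % (35 * w)
    print(depth)
    for w in val:
        val = length[length] + 25
    return w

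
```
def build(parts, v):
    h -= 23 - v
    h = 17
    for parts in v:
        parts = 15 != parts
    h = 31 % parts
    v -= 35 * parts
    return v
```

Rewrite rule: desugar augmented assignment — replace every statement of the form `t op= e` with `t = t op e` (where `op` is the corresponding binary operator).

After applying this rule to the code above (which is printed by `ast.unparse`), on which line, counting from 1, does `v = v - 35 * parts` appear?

7

Transformed code:
def build(parts, v):
    h = h - (23 - v)
    h = 17
    for parts in v:
        parts = 15 != parts
    h = 31 % parts
    v = v - 35 * parts
    return v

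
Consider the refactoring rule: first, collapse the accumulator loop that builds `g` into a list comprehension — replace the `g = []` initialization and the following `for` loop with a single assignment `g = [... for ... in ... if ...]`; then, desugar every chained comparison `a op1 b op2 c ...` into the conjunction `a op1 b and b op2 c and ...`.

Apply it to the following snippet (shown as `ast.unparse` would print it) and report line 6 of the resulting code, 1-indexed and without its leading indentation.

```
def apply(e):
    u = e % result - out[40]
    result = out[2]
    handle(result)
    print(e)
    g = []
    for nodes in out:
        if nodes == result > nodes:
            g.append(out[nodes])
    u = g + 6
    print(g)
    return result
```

g = [out[nodes] for nodes in out if nodes == result and result > nodes]

Transformed code:
def apply(e):
    u = e % result - out[40]
    result = out[2]
    handle(result)
    print(e)
    g = [out[nodes] for nodes in out if nodes == result and result > nodes]
    u = g + 6
    print(g)
    return result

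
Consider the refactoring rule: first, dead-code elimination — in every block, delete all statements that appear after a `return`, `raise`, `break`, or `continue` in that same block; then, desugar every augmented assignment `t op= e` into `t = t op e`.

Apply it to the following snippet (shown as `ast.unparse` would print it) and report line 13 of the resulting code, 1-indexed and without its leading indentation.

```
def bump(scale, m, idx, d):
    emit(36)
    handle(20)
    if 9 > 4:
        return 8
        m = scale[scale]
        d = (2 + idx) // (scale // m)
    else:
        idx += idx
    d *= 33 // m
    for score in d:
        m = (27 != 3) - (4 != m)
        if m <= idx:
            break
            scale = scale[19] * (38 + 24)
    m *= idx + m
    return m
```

Transformed code:
def bump(scale, m, idx, d):
    emit(36)
    handle(20)
    if 9 > 4:
        return 8
    else:
        idx = idx + idx
    d = d * (33 // m)
    for score in d:
        m = (27 != 3) - (4 != m)
        if m <= idx:
            break
    m = m * (idx + m)
    return m

m = m * (idx + m)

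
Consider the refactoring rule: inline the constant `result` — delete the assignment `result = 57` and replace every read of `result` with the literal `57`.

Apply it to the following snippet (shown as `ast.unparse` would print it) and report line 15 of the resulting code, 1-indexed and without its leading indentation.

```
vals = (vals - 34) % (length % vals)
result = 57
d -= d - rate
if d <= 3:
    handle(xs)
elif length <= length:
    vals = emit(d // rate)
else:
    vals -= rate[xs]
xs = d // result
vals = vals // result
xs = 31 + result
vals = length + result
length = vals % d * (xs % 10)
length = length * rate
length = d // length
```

Transformed code:
vals = (vals - 34) % (length % vals)
d -= d - rate
if d <= 3:
    handle(xs)
elif length <= length:
    vals = emit(d // rate)
else:
    vals -= rate[xs]
xs = d // 57
vals = vals // 57
xs = 31 + 57
vals = length + 57
length = vals % d * (xs % 10)
length = length * rate
length = d // length

length = d // length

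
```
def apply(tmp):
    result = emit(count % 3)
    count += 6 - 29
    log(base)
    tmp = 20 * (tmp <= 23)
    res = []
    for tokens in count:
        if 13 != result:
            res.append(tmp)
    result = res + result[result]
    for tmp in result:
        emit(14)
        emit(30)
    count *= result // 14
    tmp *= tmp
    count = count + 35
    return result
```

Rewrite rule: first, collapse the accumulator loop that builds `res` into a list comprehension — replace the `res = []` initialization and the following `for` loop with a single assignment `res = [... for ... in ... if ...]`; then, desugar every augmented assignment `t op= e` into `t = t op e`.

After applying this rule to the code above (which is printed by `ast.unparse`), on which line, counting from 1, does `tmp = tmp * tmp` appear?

Transformed code:
def apply(tmp):
    result = emit(count % 3)
    count = count + (6 - 29)
    log(base)
    tmp = 20 * (tmp <= 23)
    res = [tmp for tokens in count if 13 != result]
    result = res + result[result]
    for tmp in result:
        emit(14)
        emit(30)
    count = count * (result // 14)
    tmp = tmp * tmp
    count = count + 35
    return result

12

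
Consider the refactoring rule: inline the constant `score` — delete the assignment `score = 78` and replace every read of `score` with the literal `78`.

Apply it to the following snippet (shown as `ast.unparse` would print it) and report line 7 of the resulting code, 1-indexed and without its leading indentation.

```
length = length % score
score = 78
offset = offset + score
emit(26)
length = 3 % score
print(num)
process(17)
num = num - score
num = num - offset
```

num = num - 78

Transformed code:
length = length % 78
offset = offset + 78
emit(26)
length = 3 % 78
print(num)
process(17)
num = num - 78
num = num - offset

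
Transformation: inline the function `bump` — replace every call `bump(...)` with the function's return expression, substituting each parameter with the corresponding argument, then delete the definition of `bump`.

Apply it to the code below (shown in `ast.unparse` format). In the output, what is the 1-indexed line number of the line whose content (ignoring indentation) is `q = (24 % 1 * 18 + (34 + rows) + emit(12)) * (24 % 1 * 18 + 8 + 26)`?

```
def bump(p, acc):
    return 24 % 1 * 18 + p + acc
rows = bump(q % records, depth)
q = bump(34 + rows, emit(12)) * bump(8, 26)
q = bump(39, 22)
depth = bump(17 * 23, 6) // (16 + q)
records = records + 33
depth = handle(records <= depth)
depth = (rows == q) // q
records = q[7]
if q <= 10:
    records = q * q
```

2

Transformed code:
rows = 24 % 1 * 18 + q % records + depth
q = (24 % 1 * 18 + (34 + rows) + emit(12)) * (24 % 1 * 18 + 8 + 26)
q = 24 % 1 * 18 + 39 + 22
depth = (24 % 1 * 18 + 17 * 23 + 6) // (16 + q)
records = records + 33
depth = handle(records <= depth)
depth = (rows == q) // q
records = q[7]
if q <= 10:
    records = q * q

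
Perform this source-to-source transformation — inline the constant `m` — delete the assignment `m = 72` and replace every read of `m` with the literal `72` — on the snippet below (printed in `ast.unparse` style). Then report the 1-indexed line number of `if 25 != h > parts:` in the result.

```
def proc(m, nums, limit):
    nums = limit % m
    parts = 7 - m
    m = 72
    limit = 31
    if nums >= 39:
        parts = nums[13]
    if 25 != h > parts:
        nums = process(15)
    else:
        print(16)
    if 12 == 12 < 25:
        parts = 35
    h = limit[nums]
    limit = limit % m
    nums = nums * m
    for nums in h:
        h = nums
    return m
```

Transformed code:
def proc(m, nums, limit):
    nums = limit % 72
    parts = 7 - 72
    limit = 31
    if nums >= 39:
        parts = nums[13]
    if 25 != h > parts:
        nums = process(15)
    else:
        print(16)
    if 12 == 12 < 25:
        parts = 35
    h = limit[nums]
    limit = limit % 72
    nums = nums * 72
    for nums in h:
        h = nums
    return 72

7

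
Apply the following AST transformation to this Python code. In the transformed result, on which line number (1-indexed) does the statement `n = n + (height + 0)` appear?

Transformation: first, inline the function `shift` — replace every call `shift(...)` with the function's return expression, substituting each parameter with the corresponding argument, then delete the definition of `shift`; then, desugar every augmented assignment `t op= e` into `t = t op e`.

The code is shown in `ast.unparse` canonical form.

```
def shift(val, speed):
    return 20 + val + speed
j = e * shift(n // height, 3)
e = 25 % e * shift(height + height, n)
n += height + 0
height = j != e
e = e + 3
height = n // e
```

Transformed code:
j = e * (20 + n // height + 3)
e = 25 % e * (20 + (height + height) + n)
n = n + (height + 0)
height = j != e
e = e + 3
height = n // e

3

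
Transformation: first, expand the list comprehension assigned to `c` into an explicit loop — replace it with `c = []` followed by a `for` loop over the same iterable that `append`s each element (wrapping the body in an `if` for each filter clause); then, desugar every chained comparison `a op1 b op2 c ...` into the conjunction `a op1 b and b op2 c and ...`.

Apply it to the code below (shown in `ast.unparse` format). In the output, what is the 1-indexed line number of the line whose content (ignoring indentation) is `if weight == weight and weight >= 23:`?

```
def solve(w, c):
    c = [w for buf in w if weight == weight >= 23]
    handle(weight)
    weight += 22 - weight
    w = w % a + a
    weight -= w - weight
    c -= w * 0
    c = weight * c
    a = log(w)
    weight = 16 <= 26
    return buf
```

4

Transformed code:
def solve(w, c):
    c = []
    for buf in w:
        if weight == weight and weight >= 23:
            c.append(w)
    handle(weight)
    weight += 22 - weight
    w = w % a + a
    weight -= w - weight
    c -= w * 0
    c = weight * c
    a = log(w)
    weight = 16 <= 26
    return buf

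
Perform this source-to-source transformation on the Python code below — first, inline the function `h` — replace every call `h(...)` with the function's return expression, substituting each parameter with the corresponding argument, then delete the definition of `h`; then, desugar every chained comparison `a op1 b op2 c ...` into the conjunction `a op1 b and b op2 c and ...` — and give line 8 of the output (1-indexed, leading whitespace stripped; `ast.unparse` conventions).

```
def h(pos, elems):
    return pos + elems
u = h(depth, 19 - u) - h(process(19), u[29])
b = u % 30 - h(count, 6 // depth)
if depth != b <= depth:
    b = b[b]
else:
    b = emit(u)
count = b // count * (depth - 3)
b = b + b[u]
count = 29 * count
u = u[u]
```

b = b + b[u]

Transformed code:
u = depth + (19 - u) - (process(19) + u[29])
b = u % 30 - (count + 6 // depth)
if depth != b and b <= depth:
    b = b[b]
else:
    b = emit(u)
count = b // count * (depth - 3)
b = b + b[u]
count = 29 * count
u = u[u]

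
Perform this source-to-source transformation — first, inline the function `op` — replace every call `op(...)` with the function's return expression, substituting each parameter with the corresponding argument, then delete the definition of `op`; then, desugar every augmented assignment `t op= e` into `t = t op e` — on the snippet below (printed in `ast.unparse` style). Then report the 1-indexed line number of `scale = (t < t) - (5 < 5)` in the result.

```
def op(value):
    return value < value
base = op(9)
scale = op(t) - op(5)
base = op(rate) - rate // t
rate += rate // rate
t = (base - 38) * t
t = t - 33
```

Transformed code:
base = 9 < 9
scale = (t < t) - (5 < 5)
base = (rate < rate) - rate // t
rate = rate + rate // rate
t = (base - 38) * t
t = t - 33

2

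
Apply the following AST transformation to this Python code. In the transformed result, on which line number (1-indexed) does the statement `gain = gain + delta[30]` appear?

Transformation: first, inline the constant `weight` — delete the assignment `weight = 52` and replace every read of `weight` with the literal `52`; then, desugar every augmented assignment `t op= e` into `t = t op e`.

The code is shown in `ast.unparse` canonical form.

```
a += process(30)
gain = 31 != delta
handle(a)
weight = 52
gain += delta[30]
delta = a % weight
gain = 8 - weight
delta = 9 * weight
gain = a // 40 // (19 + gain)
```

4

Transformed code:
a = a + process(30)
gain = 31 != delta
handle(a)
gain = gain + delta[30]
delta = a % 52
gain = 8 - 52
delta = 9 * 52
gain = a // 40 // (19 + gain)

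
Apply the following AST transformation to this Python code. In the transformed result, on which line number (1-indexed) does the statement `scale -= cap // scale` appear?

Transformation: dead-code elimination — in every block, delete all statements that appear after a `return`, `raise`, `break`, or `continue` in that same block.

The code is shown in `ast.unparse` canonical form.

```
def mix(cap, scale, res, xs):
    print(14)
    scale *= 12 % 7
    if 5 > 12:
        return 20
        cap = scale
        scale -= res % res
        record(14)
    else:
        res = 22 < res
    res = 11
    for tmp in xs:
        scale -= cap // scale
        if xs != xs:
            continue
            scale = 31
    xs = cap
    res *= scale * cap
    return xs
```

Transformed code:
def mix(cap, scale, res, xs):
    print(14)
    scale *= 12 % 7
    if 5 > 12:
        return 20
    else:
        res = 22 < res
    res = 11
    for tmp in xs:
        scale -= cap // scale
        if xs != xs:
            continue
    xs = cap
    res *= scale * cap
    return xs

10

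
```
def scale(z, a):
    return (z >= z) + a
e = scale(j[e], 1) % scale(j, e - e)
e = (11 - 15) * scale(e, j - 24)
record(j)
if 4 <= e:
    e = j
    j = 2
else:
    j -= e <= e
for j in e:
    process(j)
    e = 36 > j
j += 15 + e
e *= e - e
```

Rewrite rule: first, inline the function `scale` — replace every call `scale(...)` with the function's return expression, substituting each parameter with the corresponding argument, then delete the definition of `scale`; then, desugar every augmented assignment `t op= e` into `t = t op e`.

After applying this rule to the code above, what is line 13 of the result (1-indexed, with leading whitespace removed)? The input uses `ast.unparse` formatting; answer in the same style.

Transformed code:
e = ((j[e] >= j[e]) + 1) % ((j >= j) + (e - e))
e = (11 - 15) * ((e >= e) + (j - 24))
record(j)
if 4 <= e:
    e = j
    j = 2
else:
    j = j - (e <= e)
for j in e:
    process(j)
    e = 36 > j
j = j + (15 + e)
e = e * (e - e)

e = e * (e - e)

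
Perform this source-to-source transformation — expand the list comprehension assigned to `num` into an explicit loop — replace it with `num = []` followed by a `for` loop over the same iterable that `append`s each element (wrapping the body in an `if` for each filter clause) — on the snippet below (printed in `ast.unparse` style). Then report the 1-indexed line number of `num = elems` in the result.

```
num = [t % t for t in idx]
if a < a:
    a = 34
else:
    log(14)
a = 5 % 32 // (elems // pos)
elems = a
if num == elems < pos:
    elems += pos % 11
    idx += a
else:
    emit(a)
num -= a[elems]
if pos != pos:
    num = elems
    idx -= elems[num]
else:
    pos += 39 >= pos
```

Transformed code:
num = []
for t in idx:
    num.append(t % t)
if a < a:
    a = 34
else:
    log(14)
a = 5 % 32 // (elems // pos)
elems = a
if num == elems < pos:
    elems += pos % 11
    idx += a
else:
    emit(a)
num -= a[elems]
if pos != pos:
    num = elems
    idx -= elems[num]
else:
    pos += 39 >= pos

17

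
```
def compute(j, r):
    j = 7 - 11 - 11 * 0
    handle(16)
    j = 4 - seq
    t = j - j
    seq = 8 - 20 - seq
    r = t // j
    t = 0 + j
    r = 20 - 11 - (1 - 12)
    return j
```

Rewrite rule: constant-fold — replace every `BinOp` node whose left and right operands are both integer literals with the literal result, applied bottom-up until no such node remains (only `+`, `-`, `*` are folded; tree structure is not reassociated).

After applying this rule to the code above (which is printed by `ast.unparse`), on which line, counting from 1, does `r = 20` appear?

Transformed code:
def compute(j, r):
    j = -4
    handle(16)
    j = 4 - seq
    t = j - j
    seq = -12 - seq
    r = t // j
    t = 0 + j
    r = 20
    return j

9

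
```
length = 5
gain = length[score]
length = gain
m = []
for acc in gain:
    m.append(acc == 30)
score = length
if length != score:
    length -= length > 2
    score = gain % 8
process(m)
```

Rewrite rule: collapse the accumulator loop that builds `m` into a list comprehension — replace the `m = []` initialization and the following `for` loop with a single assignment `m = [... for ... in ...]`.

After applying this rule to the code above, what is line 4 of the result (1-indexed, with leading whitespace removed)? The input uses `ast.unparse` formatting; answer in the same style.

Transformed code:
length = 5
gain = length[score]
length = gain
m = [acc == 30 for acc in gain]
score = length
if length != score:
    length -= length > 2
    score = gain % 8
process(m)

m = [acc == 30 for acc in gain]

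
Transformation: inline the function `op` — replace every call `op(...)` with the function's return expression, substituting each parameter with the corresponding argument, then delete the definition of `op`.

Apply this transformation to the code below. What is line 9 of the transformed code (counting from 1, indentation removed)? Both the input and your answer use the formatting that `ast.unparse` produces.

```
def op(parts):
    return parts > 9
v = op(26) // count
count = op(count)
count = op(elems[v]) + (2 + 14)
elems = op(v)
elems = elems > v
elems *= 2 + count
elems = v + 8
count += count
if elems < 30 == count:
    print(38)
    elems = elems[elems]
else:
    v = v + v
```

Transformed code:
v = (26 > 9) // count
count = count > 9
count = (elems[v] > 9) + (2 + 14)
elems = v > 9
elems = elems > v
elems *= 2 + count
elems = v + 8
count += count
if elems < 30 == count:
    print(38)
    elems = elems[elems]
else:
    v = v + v

if elems < 30 == count:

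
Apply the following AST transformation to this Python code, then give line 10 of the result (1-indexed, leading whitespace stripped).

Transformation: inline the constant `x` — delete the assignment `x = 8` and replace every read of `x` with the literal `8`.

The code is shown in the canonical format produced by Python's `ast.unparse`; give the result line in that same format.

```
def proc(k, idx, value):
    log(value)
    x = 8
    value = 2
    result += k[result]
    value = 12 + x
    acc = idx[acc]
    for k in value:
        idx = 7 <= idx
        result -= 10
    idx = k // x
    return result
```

idx = k // 8

Transformed code:
def proc(k, idx, value):
    log(value)
    value = 2
    result += k[result]
    value = 12 + 8
    acc = idx[acc]
    for k in value:
        idx = 7 <= idx
        result -= 10
    idx = k // 8
    return result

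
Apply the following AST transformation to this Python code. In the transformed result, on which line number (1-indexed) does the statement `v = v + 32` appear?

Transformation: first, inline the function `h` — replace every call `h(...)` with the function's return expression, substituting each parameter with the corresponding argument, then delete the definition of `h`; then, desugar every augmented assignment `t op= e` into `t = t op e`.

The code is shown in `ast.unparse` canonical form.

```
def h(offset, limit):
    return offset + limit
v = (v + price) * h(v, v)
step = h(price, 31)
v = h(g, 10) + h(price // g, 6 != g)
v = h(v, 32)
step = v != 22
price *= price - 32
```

Transformed code:
v = (v + price) * (v + v)
step = price + 31
v = g + 10 + (price // g + (6 != g))
v = v + 32
step = v != 22
price = price * (price - 32)

4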